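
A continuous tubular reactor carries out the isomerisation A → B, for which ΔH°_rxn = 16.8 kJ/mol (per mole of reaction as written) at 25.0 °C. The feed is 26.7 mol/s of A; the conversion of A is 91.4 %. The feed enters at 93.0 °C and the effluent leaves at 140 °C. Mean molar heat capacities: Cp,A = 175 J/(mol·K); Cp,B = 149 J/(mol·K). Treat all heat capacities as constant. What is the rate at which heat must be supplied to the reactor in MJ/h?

Q_in = 2000 MJ/h

Extent of reaction ξ = 0.914 × 26.7 = 24.404 mol/s
Reaction term: ξ·ΔH°_rxn = 24.404 × 16.8 = 409.98 kJ/s
Sensible, feed 93.0→25 °C: -317.73 kJ/s
Outlet flows (mol/s): A 2.2962, B 24.404
Sensible, products 25→140 °C: 464.37 kJ/s
Q = ΔH = 556.62 kJ/s = 556.62 kW
Heat supplied = 2003.8 MJ/h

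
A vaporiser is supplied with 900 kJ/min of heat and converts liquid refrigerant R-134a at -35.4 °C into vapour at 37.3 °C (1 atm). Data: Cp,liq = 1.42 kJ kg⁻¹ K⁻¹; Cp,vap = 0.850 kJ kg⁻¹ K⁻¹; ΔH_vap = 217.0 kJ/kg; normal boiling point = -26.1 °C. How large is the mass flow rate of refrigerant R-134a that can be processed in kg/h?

ṁ = 190 kg/h

Δh = 1.42×(-26.1−-35.4) + 217.0 + 0.850×(37.3−-26.1) = 284.1 kJ/kg
Q = 900 kJ/min = 15 kJ/s = 54000 kJ/h
ṁ = Q/Δh = 54000 / 284.1 = 190.08 kg/h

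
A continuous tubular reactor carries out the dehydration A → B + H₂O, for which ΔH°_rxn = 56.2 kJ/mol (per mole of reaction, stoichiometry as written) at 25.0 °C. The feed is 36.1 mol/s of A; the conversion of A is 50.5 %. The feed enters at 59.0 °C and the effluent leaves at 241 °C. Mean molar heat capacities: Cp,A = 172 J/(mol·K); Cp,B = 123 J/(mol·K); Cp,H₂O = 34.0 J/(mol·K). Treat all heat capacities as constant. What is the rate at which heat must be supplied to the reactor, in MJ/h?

Q_in = 7540 MJ/h

Extent of reaction ξ = 0.505 × 36.1 = 18.23 mol/s
Reaction term: ξ·ΔH°_rxn = 18.23 × 56.2 = 1024.6 kJ/s
Sensible, feed 59.0→25 °C: -211.11 kJ/s
Outlet flows (mol/s): A 17.87, B 18.23, H₂O 18.23
Sensible, products 25→241 °C: 1282.1 kJ/s
Q = ΔH = 2095.6 kJ/s = 2095.6 kW
Heat supplied = 7544 MJ/h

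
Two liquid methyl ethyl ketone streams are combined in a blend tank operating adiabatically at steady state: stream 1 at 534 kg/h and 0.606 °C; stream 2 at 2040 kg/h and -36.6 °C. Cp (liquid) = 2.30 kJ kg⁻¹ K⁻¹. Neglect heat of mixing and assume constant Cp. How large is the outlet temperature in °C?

Adiabatic, steady state ⇒ Σ ṁᵢCp,ᵢ(T_out − Tᵢ) = 0
T_out = Σ ṁᵢCp,ᵢTᵢ / Σ ṁᵢCp,ᵢ
      = -170980 / 5920.2 = -28.881 °C

T_out = -28.9 °C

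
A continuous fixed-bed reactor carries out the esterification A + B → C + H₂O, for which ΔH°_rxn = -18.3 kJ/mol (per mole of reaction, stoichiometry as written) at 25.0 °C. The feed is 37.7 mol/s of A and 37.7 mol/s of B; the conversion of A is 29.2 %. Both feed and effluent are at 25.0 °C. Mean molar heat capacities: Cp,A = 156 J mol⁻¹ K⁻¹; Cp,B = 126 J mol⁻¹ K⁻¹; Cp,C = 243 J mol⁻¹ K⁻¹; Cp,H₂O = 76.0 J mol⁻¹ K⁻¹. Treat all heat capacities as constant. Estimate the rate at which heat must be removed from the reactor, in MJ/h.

Q_out = 725 MJ/h

Extent of reaction ξ = 0.292 × 37.7 = 11.008 mol/s
Reaction term: ξ·ΔH°_rxn = 11.008 × -18.3 = -201.45 kJ/s
Q = ΔH = -201.45 kJ/s = -201.45 kW
Heat removed = 725.23 MJ/h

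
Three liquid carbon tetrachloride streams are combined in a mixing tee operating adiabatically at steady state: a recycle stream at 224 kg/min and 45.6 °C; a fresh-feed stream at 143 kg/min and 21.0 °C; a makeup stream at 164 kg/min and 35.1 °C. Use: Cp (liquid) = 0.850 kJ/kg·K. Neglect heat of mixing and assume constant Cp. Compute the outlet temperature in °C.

T_out = 35.7 °C

Adiabatic, steady state ⇒ Σ ṁᵢCp,ᵢ(T_out − Tᵢ) = 0
T_out = Σ ṁᵢCp,ᵢTᵢ / Σ ṁᵢCp,ᵢ
      = 16128 / 451.35 = 35.732 °C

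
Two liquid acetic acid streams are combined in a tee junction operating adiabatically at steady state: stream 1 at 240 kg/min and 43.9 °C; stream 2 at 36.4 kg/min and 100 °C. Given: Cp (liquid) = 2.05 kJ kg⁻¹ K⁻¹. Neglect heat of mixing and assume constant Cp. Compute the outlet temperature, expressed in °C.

No heat crosses the boundary, so H_out = H_in.
Σ ṁᵢCp,ᵢTᵢ = 240×2.05×43.9 + 36.4×2.05×100 = 29061
Σ ṁᵢCp,ᵢ = 240×2.05 + 36.4×2.05 = 566.62
T_out = 29061 / 566.62 = 51.288 °C

T_out = 51.3 °C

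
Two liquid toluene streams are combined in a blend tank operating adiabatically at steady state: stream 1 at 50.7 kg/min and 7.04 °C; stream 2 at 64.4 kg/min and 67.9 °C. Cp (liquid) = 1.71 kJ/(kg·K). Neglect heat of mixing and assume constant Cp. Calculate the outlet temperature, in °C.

T_out = 41.1 °C

Adiabatic, steady state ⇒ Σ ṁᵢCp,ᵢ(T_out − Tᵢ) = 0
Σ ṁᵢCp,ᵢTᵢ = 50.7×1.71×7.04 + 64.4×1.71×67.9 = 8087.8
Σ ṁᵢCp,ᵢ = 50.7×1.71 + 64.4×1.71 = 196.82
T_out = 8087.8 / 196.82 = 41.092 °C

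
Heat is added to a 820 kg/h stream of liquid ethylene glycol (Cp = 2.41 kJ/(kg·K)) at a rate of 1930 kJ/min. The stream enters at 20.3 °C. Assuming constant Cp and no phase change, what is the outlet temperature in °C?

Q = 1930 kJ/min = 115800 kJ/h
ΔT = Q/(ṁ·Cp) = 115800/(820×2.41) = 58.597 K
T_out = 20.3 + 58.597 = 78.897 °C

T_out = 78.9 °C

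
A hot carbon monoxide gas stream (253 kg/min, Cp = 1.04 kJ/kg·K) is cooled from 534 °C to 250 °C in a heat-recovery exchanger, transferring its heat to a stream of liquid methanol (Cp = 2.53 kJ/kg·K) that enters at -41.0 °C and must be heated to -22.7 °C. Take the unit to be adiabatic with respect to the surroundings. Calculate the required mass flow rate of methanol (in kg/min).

ṁ_c = 1610 kg/min

Heat released by hot stream: Q = 253 × 1.04 × (534 − 250) = 74726 kJ/min
Energy balance on cold side (adiabatic exchanger): Q = ṁ_c·Cp_c·(T_c,out − T_c,in)
ṁ_c = 74726 / [2.53 × (-22.7 − -41.0)] = 1614 kg/min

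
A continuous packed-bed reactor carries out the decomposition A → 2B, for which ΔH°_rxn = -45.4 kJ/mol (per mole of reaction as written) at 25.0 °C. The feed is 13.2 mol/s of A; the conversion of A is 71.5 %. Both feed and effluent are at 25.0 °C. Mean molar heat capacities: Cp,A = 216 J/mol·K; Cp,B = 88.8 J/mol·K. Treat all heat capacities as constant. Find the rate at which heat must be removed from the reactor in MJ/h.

Extent of reaction ξ = 0.715 × 13.2 = 9.438 mol/s
Reaction term: ξ·ΔH°_rxn = 9.438 × -45.4 = -428.49 kJ/s
Q = ΔH = -428.49 kJ/s = -428.49 kW
Heat removed = 1542.5 MJ/h

Q_out = 1540 MJ/h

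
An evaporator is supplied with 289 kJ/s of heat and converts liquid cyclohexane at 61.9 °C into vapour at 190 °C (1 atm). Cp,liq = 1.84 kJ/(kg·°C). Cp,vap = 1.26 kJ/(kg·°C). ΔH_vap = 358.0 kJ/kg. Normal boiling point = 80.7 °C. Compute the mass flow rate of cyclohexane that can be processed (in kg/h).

Δh = 1.84×(80.7−61.9) + 358.0 + 1.26×(190−80.7) = 530.31 kJ/kg
Q = 289 kJ/s = 289 kJ/s = 1.0404e+06 kJ/h
ṁ = Q/Δh = 1.0404e+06 / 530.31 = 1961.9 kg/h

ṁ = 1960 kg/h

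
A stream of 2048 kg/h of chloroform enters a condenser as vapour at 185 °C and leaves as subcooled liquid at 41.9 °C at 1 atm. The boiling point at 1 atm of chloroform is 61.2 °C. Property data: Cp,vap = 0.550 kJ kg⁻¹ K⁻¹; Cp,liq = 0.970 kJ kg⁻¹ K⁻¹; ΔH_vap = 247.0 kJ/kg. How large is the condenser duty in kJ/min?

vapour 185→61.2 °C: -68.09 kJ/kg
condensation at 61.2 °C: -247 kJ/kg
liquid 61.2→41.9 °C: -18.721 kJ/kg
Δh = -68.09 + -247 + -18.721 = -333.81 kJ/kg
Q = ṁ·Δh = 2048 kg/h × -333.81 kJ/kg = -683640 kJ/h
|Q| = 189.9 kW = 11394 kJ/min

Q_c = 11400 kJ/min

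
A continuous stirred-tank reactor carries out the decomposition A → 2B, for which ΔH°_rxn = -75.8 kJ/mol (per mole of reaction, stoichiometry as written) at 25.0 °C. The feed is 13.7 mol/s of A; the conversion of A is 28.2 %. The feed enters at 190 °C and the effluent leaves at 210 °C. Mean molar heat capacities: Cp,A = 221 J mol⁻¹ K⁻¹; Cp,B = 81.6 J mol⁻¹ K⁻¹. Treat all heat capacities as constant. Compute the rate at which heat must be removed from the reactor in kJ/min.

Extent of reaction ξ = 0.282 × 13.7 = 3.8634 mol/s
Reaction term: ξ·ΔH°_rxn = 3.8634 × -75.8 = -292.85 kJ/s
Sensible, feed 190→25 °C: -499.57 kJ/s
Outlet flows (mol/s): A 9.8366, B 7.7268
Sensible, products 25→210 °C: 518.81 kJ/s
Q = ΔH = -273.6 kJ/s = -273.6 kW
Heat removed = 16416 kJ/min

Q_out = 16400 kJ/min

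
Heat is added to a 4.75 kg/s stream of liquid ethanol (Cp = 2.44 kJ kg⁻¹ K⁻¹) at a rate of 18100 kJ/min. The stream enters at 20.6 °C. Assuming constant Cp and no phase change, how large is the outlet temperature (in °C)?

T_out = 46.6 °C

Q = 18100 kJ/min = 301.67 kJ/s
ΔT = Q/(ṁ·Cp) = 301.67/(4.75×2.44) = 26.028 K
T_out = 20.6 + 26.028 = 46.628 °C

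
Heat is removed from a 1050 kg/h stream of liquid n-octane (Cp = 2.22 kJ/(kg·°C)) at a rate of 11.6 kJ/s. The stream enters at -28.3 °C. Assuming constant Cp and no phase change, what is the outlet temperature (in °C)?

Q = 11.6 kJ/s = 41760 kJ/h
ΔT = Q/(ṁ·Cp) = 41760/(1050×2.22) = 17.915 K
T_out = -28.3 − 17.915 = -46.215 °C

T_out = -46.2 °C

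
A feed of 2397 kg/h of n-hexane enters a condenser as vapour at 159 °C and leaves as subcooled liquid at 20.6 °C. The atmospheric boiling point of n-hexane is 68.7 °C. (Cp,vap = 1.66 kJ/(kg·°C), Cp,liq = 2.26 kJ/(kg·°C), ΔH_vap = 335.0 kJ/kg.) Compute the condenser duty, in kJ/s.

Q_c = 395 kJ/s

vapour 159→68.7 °C: -149.9 kJ/kg
condensation at 68.7 °C: -335 kJ/kg
liquid 68.7→20.6 °C: -108.71 kJ/kg
Δh = -149.9 + -335 + -108.71 = -593.6 kJ/kg
Q = ṁ·Δh = 2397 kg/h × -593.6 kJ/kg = -1.4229e+06 kJ/h
|Q| = 395.24 kW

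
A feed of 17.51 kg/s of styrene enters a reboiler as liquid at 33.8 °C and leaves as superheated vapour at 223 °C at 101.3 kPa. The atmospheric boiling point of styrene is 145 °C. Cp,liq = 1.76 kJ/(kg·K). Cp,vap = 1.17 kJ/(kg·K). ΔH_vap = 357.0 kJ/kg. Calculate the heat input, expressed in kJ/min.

liquid 33.8→145 °C: 195.71 kJ/kg
vaporisation at 145 °C: 357 kJ/kg
vapour 145→223 °C: 91.26 kJ/kg
Δh = 195.71 + 357 + 91.26 = 643.97 kJ/kg
Q = ṁ·Δh = 17.51 kg/s × 643.97 kJ/kg = 11276 kJ/s
|Q| = 11276 kW = 676560 kJ/min

Q = 677000 kJ/min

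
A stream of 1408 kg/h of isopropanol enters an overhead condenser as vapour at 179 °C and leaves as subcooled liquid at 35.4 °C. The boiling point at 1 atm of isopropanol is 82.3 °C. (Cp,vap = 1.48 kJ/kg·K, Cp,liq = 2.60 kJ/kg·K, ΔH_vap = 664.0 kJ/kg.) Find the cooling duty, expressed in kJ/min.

Q_c = 21800 kJ/min

vapour 179→82.3 °C: -143.12 kJ/kg
condensation at 82.3 °C: -664 kJ/kg
liquid 82.3→35.4 °C: -121.94 kJ/kg
Δh = -143.12 + -664 + -121.94 = -929.06 kJ/kg
Q = ṁ·Δh = 1408 kg/h × -929.06 kJ/kg = -1.3081e+06 kJ/h
|Q| = 363.36 kW = 21802 kJ/min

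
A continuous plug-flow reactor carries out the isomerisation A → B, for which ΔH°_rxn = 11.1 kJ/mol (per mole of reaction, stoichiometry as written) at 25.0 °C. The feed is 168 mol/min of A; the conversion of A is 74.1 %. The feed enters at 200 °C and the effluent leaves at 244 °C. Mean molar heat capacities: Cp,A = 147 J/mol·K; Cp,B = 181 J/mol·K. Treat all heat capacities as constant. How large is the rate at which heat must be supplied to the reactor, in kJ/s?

Q_in = 56.6 kJ/s

Extent of reaction ξ = 0.741 × 168 = 124.49 mol/min
Reaction term: ξ·ΔH°_rxn = 124.49 × 11.1 = 1381.8 kJ/min
Sensible, feed 200→25 °C: -4321.8 kJ/min
Outlet flows (mol/min): A 43.512, B 124.49
Sensible, products 25→244 °C: 6335.4 kJ/min
Q = ΔH = 3395.4 kJ/min = 56.59 kW
Heat supplied = 56.59 kJ/s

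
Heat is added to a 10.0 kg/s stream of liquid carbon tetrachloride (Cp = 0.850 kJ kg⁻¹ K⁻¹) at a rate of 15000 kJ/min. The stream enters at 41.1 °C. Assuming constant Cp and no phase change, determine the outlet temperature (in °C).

T_out = 70.5 °C

Q = 15000 kJ/min = 250 kJ/s
ΔT = Q/(ṁ·Cp) = 250/(10.0×0.850) = 29.412 K
T_out = 41.1 + 29.412 = 70.512 °C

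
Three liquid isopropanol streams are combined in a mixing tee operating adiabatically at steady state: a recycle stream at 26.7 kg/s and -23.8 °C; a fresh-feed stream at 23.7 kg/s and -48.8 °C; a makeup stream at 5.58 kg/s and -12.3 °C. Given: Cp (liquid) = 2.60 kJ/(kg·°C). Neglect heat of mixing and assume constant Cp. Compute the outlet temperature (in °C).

Energy balance with Q = 0: Σ ṁᵢCp,ᵢ(T_out − Tᵢ) = 0
T_out = Σ ṁᵢCp,ᵢTᵢ / Σ ṁᵢCp,ᵢ
      = -4837.7 / 145.55 = -33.238 °C

T_out = -33.2 °C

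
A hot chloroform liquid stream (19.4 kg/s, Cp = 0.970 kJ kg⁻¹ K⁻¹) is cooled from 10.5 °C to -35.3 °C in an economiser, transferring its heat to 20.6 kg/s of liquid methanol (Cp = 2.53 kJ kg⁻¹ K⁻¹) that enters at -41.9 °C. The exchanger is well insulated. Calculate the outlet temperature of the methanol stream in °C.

Heat released by hot stream: Q = 19.4 × 0.970 × (10.5 − -35.3) = 861.86 kJ/s
Energy balance on cold side (adiabatic exchanger): Q = ṁ_c·Cp_c·(T_c,out − T_c,in)
T_c,out = -41.9 + 861.86/(20.6 × 2.53) = -25.363 °C

T_c,out = -25.4 °C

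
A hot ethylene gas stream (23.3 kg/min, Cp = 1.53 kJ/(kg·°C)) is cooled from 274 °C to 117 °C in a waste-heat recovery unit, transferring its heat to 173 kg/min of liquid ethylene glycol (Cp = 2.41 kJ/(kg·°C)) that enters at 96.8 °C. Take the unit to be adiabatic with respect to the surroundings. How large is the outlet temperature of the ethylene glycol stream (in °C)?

Heat released by hot stream: Q = 23.3 × 1.53 × (274 − 117) = 5596.9 kJ/min
Energy balance on cold side (adiabatic exchanger): Q = ṁ_c·Cp_c·(T_c,out − T_c,in)
T_c,out = 96.8 + 5596.9/(173 × 2.41) = 110.22 °C

T_c,out = 110 °C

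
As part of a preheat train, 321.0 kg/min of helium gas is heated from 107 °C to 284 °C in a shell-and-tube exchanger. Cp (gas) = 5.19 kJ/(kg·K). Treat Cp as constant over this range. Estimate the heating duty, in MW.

Q = ṁ·Cp·ΔT = 321.0 × 5.19 × (284 − 107) = 294880 kJ/min
Converting: 294880 / 60 s = 4914.7 kW
Heating duty = 4.9147 MW

Q = 4.91 MW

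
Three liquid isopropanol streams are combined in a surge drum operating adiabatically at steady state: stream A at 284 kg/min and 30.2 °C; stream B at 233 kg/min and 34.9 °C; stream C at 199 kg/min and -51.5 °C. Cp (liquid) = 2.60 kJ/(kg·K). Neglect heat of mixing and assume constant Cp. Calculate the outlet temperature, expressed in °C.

T_out = 9.02 °C

No heat crosses the boundary, so H_out = H_in.
Σ ṁᵢCp,ᵢTᵢ = 284×2.60×30.2 + 233×2.60×34.9 + 199×2.60×-51.5 = 16796
Σ ṁᵢCp,ᵢ = 284×2.60 + 233×2.60 + 199×2.60 = 1861.6
T_out = 16796 / 1861.6 = 9.0223 °C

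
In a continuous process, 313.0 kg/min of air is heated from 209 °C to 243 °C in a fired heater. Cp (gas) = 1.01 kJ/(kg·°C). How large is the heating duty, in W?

Q = ṁ·Cp·ΔT = 313.0 × 1.01 × (243 − 209) = 10748 kJ/min
Converting: 10748 / 60 s = 179.14 kW
Heating duty = 179140 W

Q = 179000 W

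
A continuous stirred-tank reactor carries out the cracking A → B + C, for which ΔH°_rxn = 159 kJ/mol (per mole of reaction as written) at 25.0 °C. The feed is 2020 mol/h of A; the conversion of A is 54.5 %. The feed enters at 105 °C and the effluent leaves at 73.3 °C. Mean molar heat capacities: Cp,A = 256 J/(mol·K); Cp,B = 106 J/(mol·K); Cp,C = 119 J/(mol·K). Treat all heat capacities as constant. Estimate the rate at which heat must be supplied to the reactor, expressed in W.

Extent of reaction ξ = 0.545 × 2020 = 1100.9 mol/h
Reaction term: ξ·ΔH°_rxn = 1100.9 × 159 = 175040 kJ/h
Sensible, feed 105→25 °C: -41370 kJ/h
Outlet flows (mol/h): A 919.1, B 1100.9, C 1100.9
Sensible, products 25→73.3 °C: 23329 kJ/h
Q = ΔH = 157000 kJ/h = 43.612 kW
Heat supplied = 43612 W

Q_in = 43600 W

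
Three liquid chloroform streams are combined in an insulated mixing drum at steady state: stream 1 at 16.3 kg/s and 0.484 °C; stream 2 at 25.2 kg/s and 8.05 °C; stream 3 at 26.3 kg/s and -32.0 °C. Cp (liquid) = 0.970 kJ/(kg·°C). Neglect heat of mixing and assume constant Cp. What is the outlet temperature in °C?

Adiabatic, steady state ⇒ Σ ṁᵢCp,ᵢ(T_out − Tᵢ) = 0
T_out = Σ ṁᵢCp,ᵢTᵢ / Σ ṁᵢCp,ᵢ
      = -611.93 / 65.766 = -9.3046 °C

T_out = -9.30 °C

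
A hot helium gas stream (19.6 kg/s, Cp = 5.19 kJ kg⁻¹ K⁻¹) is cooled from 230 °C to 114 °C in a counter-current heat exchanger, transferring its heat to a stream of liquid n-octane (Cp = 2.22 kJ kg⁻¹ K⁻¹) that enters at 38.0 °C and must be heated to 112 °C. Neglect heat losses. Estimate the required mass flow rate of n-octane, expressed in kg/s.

ṁ_c = 71.8 kg/s

Heat released by hot stream: Q = 19.6 × 5.19 × (230 − 114) = 11800 kJ/s
Energy balance on cold side (adiabatic exchanger): Q = ṁ_c·Cp_c·(T_c,out − T_c,in)
ṁ_c = 11800 / [2.22 × (112 − 38.0)] = 71.828 kg/s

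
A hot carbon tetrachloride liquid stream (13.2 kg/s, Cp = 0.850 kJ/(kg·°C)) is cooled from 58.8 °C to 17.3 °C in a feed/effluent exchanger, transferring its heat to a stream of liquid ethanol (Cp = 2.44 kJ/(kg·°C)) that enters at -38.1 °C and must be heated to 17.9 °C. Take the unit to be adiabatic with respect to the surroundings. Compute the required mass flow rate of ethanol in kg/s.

Heat released by hot stream: Q = 13.2 × 0.850 × (58.8 − 17.3) = 465.63 kJ/s
Energy balance on cold side (adiabatic exchanger): Q = ṁ_c·Cp_c·(T_c,out − T_c,in)
ṁ_c = 465.63 / [2.44 × (17.9 − -38.1)] = 3.4077 kg/s

ṁ_c = 3.41 kg/s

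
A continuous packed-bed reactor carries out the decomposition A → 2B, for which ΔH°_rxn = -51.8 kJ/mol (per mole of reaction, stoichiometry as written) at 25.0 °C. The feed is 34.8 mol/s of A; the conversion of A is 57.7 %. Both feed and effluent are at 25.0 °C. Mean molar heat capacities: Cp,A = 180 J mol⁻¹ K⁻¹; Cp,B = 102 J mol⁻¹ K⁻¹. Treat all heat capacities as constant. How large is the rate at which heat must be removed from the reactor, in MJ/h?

Extent of reaction ξ = 0.577 × 34.8 = 20.08 mol/s
Reaction term: ξ·ΔH°_rxn = 20.08 × -51.8 = -1040.1 kJ/s
Q = ΔH = -1040.1 kJ/s = -1040.1 kW
Heat removed = 3744.4 MJ/h

Q_out = 3740 MJ/h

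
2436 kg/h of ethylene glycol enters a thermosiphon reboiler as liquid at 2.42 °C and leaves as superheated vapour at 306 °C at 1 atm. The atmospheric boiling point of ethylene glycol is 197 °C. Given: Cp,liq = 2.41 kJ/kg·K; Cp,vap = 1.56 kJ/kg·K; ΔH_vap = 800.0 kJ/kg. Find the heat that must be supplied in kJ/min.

liquid 2.42→197 °C: 468.94 kJ/kg
vaporisation at 197 °C: 800 kJ/kg
vapour 197→306 °C: 170.04 kJ/kg
Δh = 468.94 + 800 + 170.04 = 1439 kJ/kg
Q = ṁ·Δh = 2436 kg/h × 1439 kJ/kg = 3.5053e+06 kJ/h
|Q| = 973.71 kW = 58422 kJ/min

Q = 58400 kJ/min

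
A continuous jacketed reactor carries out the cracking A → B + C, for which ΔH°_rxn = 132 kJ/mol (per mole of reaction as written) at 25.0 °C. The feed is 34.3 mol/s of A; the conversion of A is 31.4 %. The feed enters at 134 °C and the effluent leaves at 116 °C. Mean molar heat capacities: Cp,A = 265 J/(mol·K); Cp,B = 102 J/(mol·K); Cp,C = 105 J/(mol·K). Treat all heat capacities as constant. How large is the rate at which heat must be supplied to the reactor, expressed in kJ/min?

Extent of reaction ξ = 0.314 × 34.3 = 10.77 mol/s
Reaction term: ξ·ΔH°_rxn = 10.77 × 132 = 1421.7 kJ/s
Sensible, feed 134→25 °C: -990.76 kJ/s
Outlet flows (mol/s): A 23.53, B 10.77, C 10.77
Sensible, products 25→116 °C: 770.3 kJ/s
Q = ΔH = 1201.2 kJ/s = 1201.2 kW
Heat supplied = 72073 kJ/min

Q_in = 72100 kJ/min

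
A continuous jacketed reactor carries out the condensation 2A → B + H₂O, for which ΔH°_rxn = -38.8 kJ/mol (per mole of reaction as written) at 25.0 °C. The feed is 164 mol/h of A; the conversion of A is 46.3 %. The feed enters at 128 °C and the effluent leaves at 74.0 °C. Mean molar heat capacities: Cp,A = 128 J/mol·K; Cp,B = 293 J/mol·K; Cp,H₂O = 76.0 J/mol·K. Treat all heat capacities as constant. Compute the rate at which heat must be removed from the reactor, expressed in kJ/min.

Extent of reaction ξ = 0.463 × 164 / 2 = 37.966 mol/h
Reaction term: ξ·ΔH°_rxn = 37.966 × -38.8 = -1473.1 kJ/h
Sensible, feed 128→25 °C: -2162.2 kJ/h
Outlet flows (mol/h): A 88.068, B 37.966, H₂O 37.966
Sensible, products 25→74.0 °C: 1238.8 kJ/h
Q = ΔH = -2396.4 kJ/h = -0.66568 kW
Heat removed = 39.941 kJ/min

Q_out = 39.9 kJ/min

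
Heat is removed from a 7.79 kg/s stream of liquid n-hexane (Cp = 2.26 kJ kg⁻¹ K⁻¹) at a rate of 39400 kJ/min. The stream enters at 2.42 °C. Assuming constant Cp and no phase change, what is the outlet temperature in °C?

Q = 39400 kJ/min = 656.67 kJ/s
ΔT = Q/(ṁ·Cp) = 656.67/(7.79×2.26) = 37.299 K
T_out = 2.42 − 37.299 = -34.879 °C

T_out = -34.9 °C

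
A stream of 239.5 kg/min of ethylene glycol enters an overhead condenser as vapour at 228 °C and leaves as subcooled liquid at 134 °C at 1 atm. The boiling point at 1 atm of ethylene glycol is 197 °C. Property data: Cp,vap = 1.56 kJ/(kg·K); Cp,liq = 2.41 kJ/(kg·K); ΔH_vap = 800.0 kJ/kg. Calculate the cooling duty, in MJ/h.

Q_c = 14400 MJ/h

vapour 228→197 °C: -48.36 kJ/kg
condensation at 197 °C: -800 kJ/kg
liquid 197→134 °C: -151.83 kJ/kg
Δh = -48.36 + -800 + -151.83 = -1000.2 kJ/kg
Q = ṁ·Δh = 239.5 kg/min × -1000.2 kJ/kg = -239550 kJ/min
|Q| = 3992.4 kW = 14373 MJ/h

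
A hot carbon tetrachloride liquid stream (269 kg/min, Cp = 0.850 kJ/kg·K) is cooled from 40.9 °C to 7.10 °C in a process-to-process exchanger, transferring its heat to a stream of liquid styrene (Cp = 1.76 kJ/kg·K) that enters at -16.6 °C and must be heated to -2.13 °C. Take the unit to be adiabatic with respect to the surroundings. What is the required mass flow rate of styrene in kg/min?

ṁ_c = 303 kg/min

Heat released by hot stream: Q = 269 × 0.850 × (40.9 − 7.10) = 7728.4 kJ/min
Energy balance on cold side (adiabatic exchanger): Q = ṁ_c·Cp_c·(T_c,out − T_c,in)
ṁ_c = 7728.4 / [1.76 × (-2.13 − -16.6)] = 303.46 kg/min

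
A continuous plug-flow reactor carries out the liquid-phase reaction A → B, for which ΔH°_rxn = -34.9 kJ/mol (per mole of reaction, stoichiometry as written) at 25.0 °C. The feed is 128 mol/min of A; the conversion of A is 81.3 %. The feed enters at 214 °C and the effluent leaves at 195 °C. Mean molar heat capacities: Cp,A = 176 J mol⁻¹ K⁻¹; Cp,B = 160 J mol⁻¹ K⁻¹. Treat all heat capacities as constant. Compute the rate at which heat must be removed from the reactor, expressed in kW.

Q_out = 72.4 kW

Extent of reaction ξ = 0.813 × 128 = 104.06 mol/min
Reaction term: ξ·ΔH°_rxn = 104.06 × -34.9 = -3631.8 kJ/min
Sensible, feed 214→25 °C: -4257.8 kJ/min
Outlet flows (mol/min): A 23.936, B 104.06
Sensible, products 25→195 °C: 3546.7 kJ/min
Q = ΔH = -4342.9 kJ/min = -72.382 kW
Heat removed = 72.382 kW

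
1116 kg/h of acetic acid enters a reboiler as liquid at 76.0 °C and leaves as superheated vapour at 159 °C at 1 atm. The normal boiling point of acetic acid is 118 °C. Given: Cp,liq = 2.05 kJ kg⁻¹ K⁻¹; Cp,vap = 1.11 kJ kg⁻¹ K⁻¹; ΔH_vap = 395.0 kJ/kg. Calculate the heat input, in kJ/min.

Q = 9790 kJ/min

liquid 76.0→118 °C: 86.1 kJ/kg
vaporisation at 118 °C: 395 kJ/kg
vapour 118→159 °C: 45.51 kJ/kg
Δh = 86.1 + 395 + 45.51 = 526.61 kJ/kg
Q = ṁ·Δh = 1116 kg/h × 526.61 kJ/kg = 587700 kJ/h
|Q| = 163.25 kW = 9794.9 kJ/min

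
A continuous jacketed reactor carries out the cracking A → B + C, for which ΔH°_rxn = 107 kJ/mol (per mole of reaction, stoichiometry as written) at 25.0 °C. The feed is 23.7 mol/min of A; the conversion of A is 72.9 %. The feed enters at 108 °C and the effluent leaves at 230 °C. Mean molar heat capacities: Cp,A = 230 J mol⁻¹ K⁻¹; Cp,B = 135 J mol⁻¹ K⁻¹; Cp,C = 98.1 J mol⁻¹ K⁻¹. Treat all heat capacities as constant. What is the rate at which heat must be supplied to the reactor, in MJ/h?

Q_in = 151 MJ/h

Extent of reaction ξ = 0.729 × 23.7 = 17.277 mol/min
Reaction term: ξ·ΔH°_rxn = 17.277 × 107 = 1848.7 kJ/min
Sensible, feed 108→25 °C: -452.43 kJ/min
Outlet flows (mol/min): A 6.4227, B 17.277, C 17.277
Sensible, products 25→230 °C: 1128.4 kJ/min
Q = ΔH = 2524.7 kJ/min = 42.078 kW
Heat supplied = 151.48 MJ/h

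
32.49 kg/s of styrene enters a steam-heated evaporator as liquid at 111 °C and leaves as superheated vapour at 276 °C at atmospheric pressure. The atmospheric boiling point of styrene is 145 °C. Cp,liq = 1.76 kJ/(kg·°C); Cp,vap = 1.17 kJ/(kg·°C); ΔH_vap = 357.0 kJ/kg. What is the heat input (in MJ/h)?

Q = 66700 MJ/h

liquid 111→145 °C: 59.84 kJ/kg
vaporisation at 145 °C: 357 kJ/kg
vapour 145→276 °C: 153.27 kJ/kg
Δh = 59.84 + 357 + 153.27 = 570.11 kJ/kg
Q = ṁ·Δh = 32.49 kg/s × 570.11 kJ/kg = 18523 kJ/s
|Q| = 18523 kW = 66682 MJ/h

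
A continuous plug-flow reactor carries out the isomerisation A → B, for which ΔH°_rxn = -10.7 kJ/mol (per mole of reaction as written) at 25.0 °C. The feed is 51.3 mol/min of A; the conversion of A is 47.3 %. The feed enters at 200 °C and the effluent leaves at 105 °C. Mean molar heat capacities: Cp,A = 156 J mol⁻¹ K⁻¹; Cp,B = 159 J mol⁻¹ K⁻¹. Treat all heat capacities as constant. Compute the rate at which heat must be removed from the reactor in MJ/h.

Extent of reaction ξ = 0.473 × 51.3 = 24.265 mol/min
Reaction term: ξ·ΔH°_rxn = 24.265 × -10.7 = -259.63 kJ/min
Sensible, feed 200→25 °C: -1400.5 kJ/min
Outlet flows (mol/min): A 27.035, B 24.265
Sensible, products 25→105 °C: 646.05 kJ/min
Q = ΔH = -1014.1 kJ/min = -16.901 kW
Heat removed = 60.845 MJ/h

Q_out = 60.8 MJ/h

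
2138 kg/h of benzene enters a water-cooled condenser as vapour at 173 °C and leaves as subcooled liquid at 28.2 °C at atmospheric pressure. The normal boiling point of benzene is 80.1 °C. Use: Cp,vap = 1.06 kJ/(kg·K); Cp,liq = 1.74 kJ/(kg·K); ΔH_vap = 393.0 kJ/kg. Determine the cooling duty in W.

vapour 173→80.1 °C: -98.474 kJ/kg
condensation at 80.1 °C: -393 kJ/kg
liquid 80.1→28.2 °C: -90.306 kJ/kg
Δh = -98.474 + -393 + -90.306 = -581.78 kJ/kg
Q = ṁ·Δh = 2138 kg/h × -581.78 kJ/kg = -1.2438e+06 kJ/h
|Q| = 345.51 kW = 345510 W

Q_c = 346000 W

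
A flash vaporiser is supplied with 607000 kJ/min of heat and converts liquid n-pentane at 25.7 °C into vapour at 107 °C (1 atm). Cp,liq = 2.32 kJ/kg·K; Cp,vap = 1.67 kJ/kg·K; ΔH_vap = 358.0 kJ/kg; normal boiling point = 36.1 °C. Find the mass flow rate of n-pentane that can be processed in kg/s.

Δh = 2.32×(36.1−25.7) + 358.0 + 1.67×(107−36.1) = 500.53 kJ/kg
Q = 607000 kJ/min = 10117 kJ/s = 10117 kJ/s
ṁ = Q/Δh = 10117 / 500.53 = 20.212 kg/s

ṁ = 20.2 kg/s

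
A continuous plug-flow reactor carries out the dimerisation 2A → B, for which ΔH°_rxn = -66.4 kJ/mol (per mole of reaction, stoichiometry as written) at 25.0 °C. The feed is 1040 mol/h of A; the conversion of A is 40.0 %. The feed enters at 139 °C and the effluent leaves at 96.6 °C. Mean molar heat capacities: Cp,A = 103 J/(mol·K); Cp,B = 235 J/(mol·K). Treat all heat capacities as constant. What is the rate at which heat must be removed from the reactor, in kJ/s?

Q_out = 4.98 kJ/s

Extent of reaction ξ = 0.400 × 1040 / 2 = 208 mol/h
Reaction term: ξ·ΔH°_rxn = 208 × -66.4 = -13811 kJ/h
Sensible, feed 139→25 °C: -12212 kJ/h
Outlet flows (mol/h): A 624, B 208
Sensible, products 25→96.6 °C: 8101.7 kJ/h
Q = ΔH = -17921 kJ/h = -4.9781 kW
Heat removed = 4.9781 kJ/s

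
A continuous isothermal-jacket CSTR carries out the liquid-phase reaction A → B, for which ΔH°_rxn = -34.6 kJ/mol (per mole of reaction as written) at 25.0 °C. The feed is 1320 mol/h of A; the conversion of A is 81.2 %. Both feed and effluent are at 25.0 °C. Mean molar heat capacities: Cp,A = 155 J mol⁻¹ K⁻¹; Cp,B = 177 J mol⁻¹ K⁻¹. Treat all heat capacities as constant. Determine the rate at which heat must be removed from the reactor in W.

Q_out = 10300 W

Extent of reaction ξ = 0.812 × 1320 = 1071.8 mol/h
Reaction term: ξ·ΔH°_rxn = 1071.8 × -34.6 = -37086 kJ/h
Q = ΔH = -37086 kJ/h = -10.302 kW
Heat removed = 10302 W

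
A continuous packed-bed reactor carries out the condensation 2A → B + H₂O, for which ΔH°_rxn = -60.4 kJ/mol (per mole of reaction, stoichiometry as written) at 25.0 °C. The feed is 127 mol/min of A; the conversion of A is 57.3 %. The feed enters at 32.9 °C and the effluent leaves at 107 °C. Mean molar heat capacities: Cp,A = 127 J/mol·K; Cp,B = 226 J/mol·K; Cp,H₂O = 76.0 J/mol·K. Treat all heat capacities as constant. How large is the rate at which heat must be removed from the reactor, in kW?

Extent of reaction ξ = 0.573 × 127 / 2 = 36.386 mol/min
Reaction term: ξ·ΔH°_rxn = 36.386 × -60.4 = -2197.7 kJ/min
Sensible, feed 32.9→25 °C: -127.42 kJ/min
Outlet flows (mol/min): A 54.229, B 36.386, H₂O 36.386
Sensible, products 25→107 °C: 1465.8 kJ/min
Q = ΔH = -859.31 kJ/min = -14.322 kW
Heat removed = 14.322 kW

Q_out = 14.3 kW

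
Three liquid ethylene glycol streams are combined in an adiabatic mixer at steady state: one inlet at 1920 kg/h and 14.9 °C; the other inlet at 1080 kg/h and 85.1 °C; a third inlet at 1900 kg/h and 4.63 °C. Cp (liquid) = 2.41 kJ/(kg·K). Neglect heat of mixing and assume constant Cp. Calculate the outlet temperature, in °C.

Energy balance with Q = 0: Σ ṁᵢCp,ᵢ(T_out − Tᵢ) = 0
T_out = Σ ṁᵢCp,ᵢTᵢ / Σ ṁᵢCp,ᵢ
      = 311640 / 11809 = 26.39 °C

T_out = 26.4 °C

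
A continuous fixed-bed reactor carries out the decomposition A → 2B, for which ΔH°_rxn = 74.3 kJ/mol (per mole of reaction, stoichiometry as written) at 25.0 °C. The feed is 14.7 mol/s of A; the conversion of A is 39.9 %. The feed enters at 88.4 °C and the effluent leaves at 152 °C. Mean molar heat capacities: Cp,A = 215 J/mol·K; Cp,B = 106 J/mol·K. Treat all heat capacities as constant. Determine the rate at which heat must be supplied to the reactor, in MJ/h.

Q_in = 2280 MJ/h

Extent of reaction ξ = 0.399 × 14.7 = 5.8653 mol/s
Reaction term: ξ·ΔH°_rxn = 5.8653 × 74.3 = 435.79 kJ/s
Sensible, feed 88.4→25 °C: -200.38 kJ/s
Outlet flows (mol/s): A 8.8347, B 11.731
Sensible, products 25→152 °C: 399.15 kJ/s
Q = ΔH = 634.56 kJ/s = 634.56 kW
Heat supplied = 2284.4 MJ/h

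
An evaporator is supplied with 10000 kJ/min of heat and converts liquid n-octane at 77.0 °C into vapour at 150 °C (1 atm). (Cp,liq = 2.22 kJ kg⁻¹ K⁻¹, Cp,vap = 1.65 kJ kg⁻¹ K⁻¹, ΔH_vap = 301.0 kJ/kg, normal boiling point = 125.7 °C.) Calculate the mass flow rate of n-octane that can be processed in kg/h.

ṁ = 1340 kg/h

Δh = 2.22×(125.7−77.0) + 301.0 + 1.65×(150−125.7) = 449.21 kJ/kg
Q = 10000 kJ/min = 166.67 kJ/s = 600000 kJ/h
ṁ = Q/Δh = 600000 / 449.21 = 1335.7 kg/h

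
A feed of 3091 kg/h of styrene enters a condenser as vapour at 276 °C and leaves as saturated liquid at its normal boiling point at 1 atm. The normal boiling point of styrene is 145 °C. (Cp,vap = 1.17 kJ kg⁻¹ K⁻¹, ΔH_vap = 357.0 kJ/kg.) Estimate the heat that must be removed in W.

vapour 276→145 °C: -153.27 kJ/kg
condensation at 145 °C: -357 kJ/kg
Δh = -153.27 + -357 = -510.27 kJ/kg
Q = ṁ·Δh = 3091 kg/h × -510.27 kJ/kg = -1.5772e+06 kJ/h
|Q| = 438.12 kW = 438120 W

Q_c = 438000 W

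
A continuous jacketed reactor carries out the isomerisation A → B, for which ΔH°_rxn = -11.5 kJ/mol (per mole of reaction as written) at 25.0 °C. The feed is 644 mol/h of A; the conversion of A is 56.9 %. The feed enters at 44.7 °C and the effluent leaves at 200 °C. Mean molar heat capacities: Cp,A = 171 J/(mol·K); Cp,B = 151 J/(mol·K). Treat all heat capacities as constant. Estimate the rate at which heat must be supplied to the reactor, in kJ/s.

Q_in = 3.22 kJ/s

Extent of reaction ξ = 0.569 × 644 = 366.44 mol/h
Reaction term: ξ·ΔH°_rxn = 366.44 × -11.5 = -4214 kJ/h
Sensible, feed 44.7→25 °C: -2169.4 kJ/h
Outlet flows (mol/h): A 277.56, B 366.44
Sensible, products 25→200 °C: 17989 kJ/h
Q = ΔH = 11606 kJ/h = 3.2238 kW
Heat supplied = 3.2238 kJ/s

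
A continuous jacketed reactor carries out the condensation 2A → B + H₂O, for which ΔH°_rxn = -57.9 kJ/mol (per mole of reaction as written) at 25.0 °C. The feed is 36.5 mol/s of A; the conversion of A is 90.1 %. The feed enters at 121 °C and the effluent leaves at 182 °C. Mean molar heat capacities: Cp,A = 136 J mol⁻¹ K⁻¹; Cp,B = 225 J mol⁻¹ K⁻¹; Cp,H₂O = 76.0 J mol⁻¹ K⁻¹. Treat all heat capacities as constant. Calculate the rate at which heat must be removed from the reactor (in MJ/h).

Extent of reaction ξ = 0.901 × 36.5 / 2 = 16.443 mol/s
Reaction term: ξ·ΔH°_rxn = 16.443 × -57.9 = -952.06 kJ/s
Sensible, feed 121→25 °C: -476.54 kJ/s
Outlet flows (mol/s): A 3.6135, B 16.443, H₂O 16.443
Sensible, products 25→182 °C: 854.21 kJ/s
Q = ΔH = -574.39 kJ/s = -574.39 kW
Heat removed = 2067.8 MJ/h

Q_out = 2070 MJ/h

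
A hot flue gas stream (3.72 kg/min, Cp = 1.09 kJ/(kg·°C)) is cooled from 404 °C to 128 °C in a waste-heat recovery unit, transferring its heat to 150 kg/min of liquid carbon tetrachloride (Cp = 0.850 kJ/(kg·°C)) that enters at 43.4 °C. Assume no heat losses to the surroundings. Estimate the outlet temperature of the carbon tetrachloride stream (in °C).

T_c,out = 52.2 °C

Heat released by hot stream: Q = 3.72 × 1.09 × (404 − 128) = 1119.1 kJ/min
Energy balance on cold side (adiabatic exchanger): Q = ṁ_c·Cp_c·(T_c,out − T_c,in)
T_c,out = 43.4 + 1119.1/(150 × 0.850) = 52.177 °C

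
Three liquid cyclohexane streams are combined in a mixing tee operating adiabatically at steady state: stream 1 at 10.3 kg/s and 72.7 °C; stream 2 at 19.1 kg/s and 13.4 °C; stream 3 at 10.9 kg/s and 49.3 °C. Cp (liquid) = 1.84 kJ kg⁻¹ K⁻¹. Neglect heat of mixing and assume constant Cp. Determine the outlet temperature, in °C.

No heat crosses the boundary, so H_out = H_in.
T_out = Σ ṁᵢCp,ᵢTᵢ / Σ ṁᵢCp,ᵢ
      = 2837.5 / 74.152 = 38.266 °C

T_out = 38.3 °C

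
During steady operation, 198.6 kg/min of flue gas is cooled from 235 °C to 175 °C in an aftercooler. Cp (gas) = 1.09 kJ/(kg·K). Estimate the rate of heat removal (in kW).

Q = ṁ·Cp·ΔT = 198.6 × 1.09 × (175 − 235) = -12988 kJ/min
Converting: 12988 / 60 s = 216.47 kW

Q_c = 216 kW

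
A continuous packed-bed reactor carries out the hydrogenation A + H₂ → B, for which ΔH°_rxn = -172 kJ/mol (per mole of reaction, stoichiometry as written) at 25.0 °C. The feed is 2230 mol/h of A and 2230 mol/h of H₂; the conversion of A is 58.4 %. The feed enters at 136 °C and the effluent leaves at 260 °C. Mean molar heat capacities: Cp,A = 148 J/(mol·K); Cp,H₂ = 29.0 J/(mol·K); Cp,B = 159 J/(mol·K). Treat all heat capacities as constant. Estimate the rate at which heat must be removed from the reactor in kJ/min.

Q_out = 3010 kJ/min

Extent of reaction ξ = 0.584 × 2230 = 1302.3 mol/h
Reaction term: ξ·ΔH°_rxn = 1302.3 × -172 = -224000 kJ/h
Sensible, feed 136→25 °C: -43813 kJ/h
Outlet flows (mol/h): A 927.68, H₂ 927.68, B 1302.3
Sensible, products 25→260 °C: 87248 kJ/h
Q = ΔH = -180560 kJ/h = -50.157 kW
Heat removed = 3009.4 kJ/min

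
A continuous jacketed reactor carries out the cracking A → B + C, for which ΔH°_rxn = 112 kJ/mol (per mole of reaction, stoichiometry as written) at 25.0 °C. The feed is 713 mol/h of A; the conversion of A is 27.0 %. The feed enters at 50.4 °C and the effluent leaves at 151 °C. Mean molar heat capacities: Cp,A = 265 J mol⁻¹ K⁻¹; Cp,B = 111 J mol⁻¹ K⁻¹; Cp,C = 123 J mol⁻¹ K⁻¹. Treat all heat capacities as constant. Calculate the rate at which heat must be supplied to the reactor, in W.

Q_in = 11100 W

Extent of reaction ξ = 0.270 × 713 = 192.51 mol/h
Reaction term: ξ·ΔH°_rxn = 192.51 × 112 = 21561 kJ/h
Sensible, feed 50.4→25 °C: -4799.2 kJ/h
Outlet flows (mol/h): A 520.49, B 192.51, C 192.51
Sensible, products 25→151 °C: 23055 kJ/h
Q = ΔH = 39817 kJ/h = 11.06 kW
Heat supplied = 11060 W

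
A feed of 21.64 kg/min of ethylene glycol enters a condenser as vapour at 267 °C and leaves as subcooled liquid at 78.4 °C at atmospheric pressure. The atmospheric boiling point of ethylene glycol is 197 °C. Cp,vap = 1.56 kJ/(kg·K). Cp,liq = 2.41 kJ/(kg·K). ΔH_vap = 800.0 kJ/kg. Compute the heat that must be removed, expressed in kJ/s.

Q_c = 431 kJ/s

vapour 267→197 °C: -109.2 kJ/kg
condensation at 197 °C: -800 kJ/kg
liquid 197→78.4 °C: -285.83 kJ/kg
Δh = -109.2 + -800 + -285.83 = -1195 kJ/kg
Q = ṁ·Δh = 21.64 kg/min × -1195 kJ/kg = -25860 kJ/min
|Q| = 431.01 kW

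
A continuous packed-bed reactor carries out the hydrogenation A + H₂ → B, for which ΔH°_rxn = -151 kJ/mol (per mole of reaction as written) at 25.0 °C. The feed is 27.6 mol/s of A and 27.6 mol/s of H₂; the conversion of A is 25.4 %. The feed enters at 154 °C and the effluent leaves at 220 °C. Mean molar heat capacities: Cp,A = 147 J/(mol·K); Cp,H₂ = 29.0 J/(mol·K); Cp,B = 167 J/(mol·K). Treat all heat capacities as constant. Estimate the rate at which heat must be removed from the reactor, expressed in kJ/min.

Extent of reaction ξ = 0.254 × 27.6 = 7.0104 mol/s
Reaction term: ξ·ΔH°_rxn = 7.0104 × -151 = -1058.6 kJ/s
Sensible, feed 154→25 °C: -626.63 kJ/s
Outlet flows (mol/s): A 20.59, H₂ 20.59, B 7.0104
Sensible, products 25→220 °C: 934.93 kJ/s
Q = ΔH = -750.27 kJ/s = -750.27 kW
Heat removed = 45016 kJ/min

Q_out = 45000 kJ/min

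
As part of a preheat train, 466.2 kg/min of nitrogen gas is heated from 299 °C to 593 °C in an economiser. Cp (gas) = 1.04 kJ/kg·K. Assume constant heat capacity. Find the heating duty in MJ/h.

Q = ṁ·Cp·ΔT = 466.2 × 1.04 × (593 − 299) = 142550 kJ/min
Converting: 142550 / 60 s = 2375.8 kW
Heating duty = 8552.7 MJ/h

Q = 8550 MJ/h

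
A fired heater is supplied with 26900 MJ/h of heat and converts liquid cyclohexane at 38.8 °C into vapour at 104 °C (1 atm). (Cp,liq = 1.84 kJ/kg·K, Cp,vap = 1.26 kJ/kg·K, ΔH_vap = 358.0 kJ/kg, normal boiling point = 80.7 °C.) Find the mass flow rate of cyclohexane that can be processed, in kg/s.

Δh = 1.84×(80.7−38.8) + 358.0 + 1.26×(104−80.7) = 464.45 kJ/kg
Q = 26900 MJ/h = 7472.2 kJ/s = 7472.2 kJ/s
ṁ = Q/Δh = 7472.2 / 464.45 = 16.088 kg/s

ṁ = 16.1 kg/s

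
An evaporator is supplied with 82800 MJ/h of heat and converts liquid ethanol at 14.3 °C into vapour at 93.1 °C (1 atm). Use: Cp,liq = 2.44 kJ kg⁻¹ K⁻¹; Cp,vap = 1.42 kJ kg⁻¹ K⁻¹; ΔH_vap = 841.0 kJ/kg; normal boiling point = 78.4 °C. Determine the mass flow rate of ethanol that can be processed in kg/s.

Δh = 2.44×(78.4−14.3) + 841.0 + 1.42×(93.1−78.4) = 1018.3 kJ/kg
Q = 82800 MJ/h = 23000 kJ/s = 23000 kJ/s
ṁ = Q/Δh = 23000 / 1018.3 = 22.587 kg/s

ṁ = 22.6 kg/s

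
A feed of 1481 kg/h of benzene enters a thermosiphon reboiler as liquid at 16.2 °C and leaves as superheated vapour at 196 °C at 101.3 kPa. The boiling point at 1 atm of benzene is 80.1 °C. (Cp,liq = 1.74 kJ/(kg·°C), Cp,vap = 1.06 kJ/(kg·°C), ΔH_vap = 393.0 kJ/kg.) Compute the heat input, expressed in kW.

Q = 258 kW

liquid 16.2→80.1 °C: 111.19 kJ/kg
vaporisation at 80.1 °C: 393 kJ/kg
vapour 80.1→196 °C: 122.85 kJ/kg
Δh = 111.19 + 393 + 122.85 = 627.04 kJ/kg
Q = ṁ·Δh = 1481 kg/h × 627.04 kJ/kg = 928650 kJ/h
|Q| = 257.96 kW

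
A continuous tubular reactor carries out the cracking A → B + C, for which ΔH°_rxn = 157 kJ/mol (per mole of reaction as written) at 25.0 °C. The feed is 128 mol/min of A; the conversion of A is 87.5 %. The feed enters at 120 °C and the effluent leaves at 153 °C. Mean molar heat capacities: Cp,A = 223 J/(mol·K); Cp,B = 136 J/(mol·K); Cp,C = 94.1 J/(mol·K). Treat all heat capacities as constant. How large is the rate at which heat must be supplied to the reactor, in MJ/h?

Q_in = 1120 MJ/h

Extent of reaction ξ = 0.875 × 128 = 112 mol/min
Reaction term: ξ·ΔH°_rxn = 112 × 157 = 17584 kJ/min
Sensible, feed 120→25 °C: -2711.7 kJ/min
Outlet flows (mol/min): A 16, B 112, C 112
Sensible, products 25→153 °C: 3755.4 kJ/min
Q = ΔH = 18628 kJ/min = 310.46 kW
Heat supplied = 1117.7 MJ/h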